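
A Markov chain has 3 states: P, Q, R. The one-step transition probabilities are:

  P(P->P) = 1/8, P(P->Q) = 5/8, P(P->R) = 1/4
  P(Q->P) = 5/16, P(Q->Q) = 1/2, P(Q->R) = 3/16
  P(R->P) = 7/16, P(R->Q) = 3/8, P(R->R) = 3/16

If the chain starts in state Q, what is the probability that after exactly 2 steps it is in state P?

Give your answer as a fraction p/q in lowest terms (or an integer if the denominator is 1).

Computing P^2 by repeated multiplication:
P^1 =
  P: [1/8, 5/8, 1/4]
  Q: [5/16, 1/2, 3/16]
  R: [7/16, 3/8, 3/16]
P^2 =
  P: [41/128, 31/64, 25/128]
  Q: [71/256, 33/64, 53/256]
  R: [65/256, 17/32, 55/256]

(P^2)[Q -> P] = 71/256

Answer: 71/256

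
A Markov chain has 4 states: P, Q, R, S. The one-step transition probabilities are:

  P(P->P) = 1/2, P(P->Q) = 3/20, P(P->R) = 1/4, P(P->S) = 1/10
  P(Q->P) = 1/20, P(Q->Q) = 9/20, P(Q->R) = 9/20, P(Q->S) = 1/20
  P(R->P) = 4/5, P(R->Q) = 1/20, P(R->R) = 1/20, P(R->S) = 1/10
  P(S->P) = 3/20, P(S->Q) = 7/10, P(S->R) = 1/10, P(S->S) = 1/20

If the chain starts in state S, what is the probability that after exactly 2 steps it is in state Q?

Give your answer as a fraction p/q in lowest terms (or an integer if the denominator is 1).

Answer: 151/400

Derivation:
Computing P^2 by repeated multiplication:
P^1 =
  P: [1/2, 3/20, 1/4, 1/10]
  Q: [1/20, 9/20, 9/20, 1/20]
  R: [4/5, 1/20, 1/20, 1/10]
  S: [3/20, 7/10, 1/10, 1/20]
P^2 =
  P: [189/400, 9/40, 43/200, 7/80]
  Q: [83/200, 107/400, 97/400, 3/40]
  R: [183/400, 43/200, 47/200, 37/400]
  S: [79/400, 151/400, 29/80, 1/16]

(P^2)[S -> Q] = 151/400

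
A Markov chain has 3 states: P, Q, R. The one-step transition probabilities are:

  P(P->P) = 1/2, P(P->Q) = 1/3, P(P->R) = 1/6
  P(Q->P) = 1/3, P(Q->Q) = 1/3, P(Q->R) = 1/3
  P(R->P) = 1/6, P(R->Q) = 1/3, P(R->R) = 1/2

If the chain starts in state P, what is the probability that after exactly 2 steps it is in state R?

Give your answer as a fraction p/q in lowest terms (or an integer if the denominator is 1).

Computing P^2 by repeated multiplication:
P^1 =
  P: [1/2, 1/3, 1/6]
  Q: [1/3, 1/3, 1/3]
  R: [1/6, 1/3, 1/2]
P^2 =
  P: [7/18, 1/3, 5/18]
  Q: [1/3, 1/3, 1/3]
  R: [5/18, 1/3, 7/18]

(P^2)[P -> R] = 5/18

Answer: 5/18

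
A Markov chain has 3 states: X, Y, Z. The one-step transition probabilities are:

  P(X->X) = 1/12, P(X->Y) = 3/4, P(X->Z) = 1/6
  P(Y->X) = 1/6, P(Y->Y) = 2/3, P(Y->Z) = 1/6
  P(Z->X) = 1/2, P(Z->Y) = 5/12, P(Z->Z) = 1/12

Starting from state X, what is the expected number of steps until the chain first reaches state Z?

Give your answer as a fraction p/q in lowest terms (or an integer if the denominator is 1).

Let h_i = expected steps to first reach Z from state i.
Boundary: h_Z = 0.
First-step equations for the other states:
  h_X = 1 + 1/12*h_X + 3/4*h_Y + 1/6*h_Z
  h_Y = 1 + 1/6*h_X + 2/3*h_Y + 1/6*h_Z

Substituting h_Z = 0 and rearranging gives the linear system (I - Q) h = 1:
  [11/12, -3/4] . (h_X, h_Y) = 1
  [-1/6, 1/3] . (h_X, h_Y) = 1

Solving yields:
  h_X = 6
  h_Y = 6

Starting state is X, so the expected hitting time is h_X = 6.

Answer: 6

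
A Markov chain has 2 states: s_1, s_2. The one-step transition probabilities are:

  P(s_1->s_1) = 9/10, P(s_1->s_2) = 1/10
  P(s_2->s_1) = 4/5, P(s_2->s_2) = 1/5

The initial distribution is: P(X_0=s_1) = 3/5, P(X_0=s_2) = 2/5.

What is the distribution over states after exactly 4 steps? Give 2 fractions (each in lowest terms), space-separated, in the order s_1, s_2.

Answer: 44443/50000 5557/50000

Derivation:
Propagating the distribution step by step (d_{t+1} = d_t * P):
d_0 = (s_1=3/5, s_2=2/5)
  d_1[s_1] = 3/5*9/10 + 2/5*4/5 = 43/50
  d_1[s_2] = 3/5*1/10 + 2/5*1/5 = 7/50
d_1 = (s_1=43/50, s_2=7/50)
  d_2[s_1] = 43/50*9/10 + 7/50*4/5 = 443/500
  d_2[s_2] = 43/50*1/10 + 7/50*1/5 = 57/500
d_2 = (s_1=443/500, s_2=57/500)
  d_3[s_1] = 443/500*9/10 + 57/500*4/5 = 4443/5000
  d_3[s_2] = 443/500*1/10 + 57/500*1/5 = 557/5000
d_3 = (s_1=4443/5000, s_2=557/5000)
  d_4[s_1] = 4443/5000*9/10 + 557/5000*4/5 = 44443/50000
  d_4[s_2] = 4443/5000*1/10 + 557/5000*1/5 = 5557/50000
d_4 = (s_1=44443/50000, s_2=5557/50000)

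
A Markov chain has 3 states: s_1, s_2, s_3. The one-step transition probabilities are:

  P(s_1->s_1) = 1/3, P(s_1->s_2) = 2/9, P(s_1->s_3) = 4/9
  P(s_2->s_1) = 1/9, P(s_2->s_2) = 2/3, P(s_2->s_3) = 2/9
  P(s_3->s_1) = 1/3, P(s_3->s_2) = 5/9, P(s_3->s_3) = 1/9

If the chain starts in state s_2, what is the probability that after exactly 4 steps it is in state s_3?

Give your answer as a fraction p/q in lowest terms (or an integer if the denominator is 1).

Computing P^4 by repeated multiplication:
P^1 =
  s_1: [1/3, 2/9, 4/9]
  s_2: [1/9, 2/3, 2/9]
  s_3: [1/3, 5/9, 1/9]
P^2 =
  s_1: [23/81, 38/81, 20/81]
  s_2: [5/27, 16/27, 2/9]
  s_3: [17/81, 41/81, 23/81]
P^3 =
  s_1: [167/729, 374/729, 188/729]
  s_2: [49/243, 136/243, 58/243]
  s_3: [161/729, 395/729, 173/729]
P^4 =
  s_1: [1439/6561, 3518/6561, 1604/6561]
  s_2: [457/2187, 1204/2187, 526/2187]
  s_3: [1397/6561, 3557/6561, 1607/6561]

(P^4)[s_2 -> s_3] = 526/2187

Answer: 526/2187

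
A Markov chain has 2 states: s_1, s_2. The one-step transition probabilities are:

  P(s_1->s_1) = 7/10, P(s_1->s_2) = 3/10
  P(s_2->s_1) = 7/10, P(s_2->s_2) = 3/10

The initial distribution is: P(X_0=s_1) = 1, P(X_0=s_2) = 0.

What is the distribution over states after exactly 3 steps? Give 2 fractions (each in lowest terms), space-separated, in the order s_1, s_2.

Propagating the distribution step by step (d_{t+1} = d_t * P):
d_0 = (s_1=1, s_2=0)
  d_1[s_1] = 1*7/10 + 0*7/10 = 7/10
  d_1[s_2] = 1*3/10 + 0*3/10 = 3/10
d_1 = (s_1=7/10, s_2=3/10)
  d_2[s_1] = 7/10*7/10 + 3/10*7/10 = 7/10
  d_2[s_2] = 7/10*3/10 + 3/10*3/10 = 3/10
d_2 = (s_1=7/10, s_2=3/10)
  d_3[s_1] = 7/10*7/10 + 3/10*7/10 = 7/10
  d_3[s_2] = 7/10*3/10 + 3/10*3/10 = 3/10
d_3 = (s_1=7/10, s_2=3/10)

Answer: 7/10 3/10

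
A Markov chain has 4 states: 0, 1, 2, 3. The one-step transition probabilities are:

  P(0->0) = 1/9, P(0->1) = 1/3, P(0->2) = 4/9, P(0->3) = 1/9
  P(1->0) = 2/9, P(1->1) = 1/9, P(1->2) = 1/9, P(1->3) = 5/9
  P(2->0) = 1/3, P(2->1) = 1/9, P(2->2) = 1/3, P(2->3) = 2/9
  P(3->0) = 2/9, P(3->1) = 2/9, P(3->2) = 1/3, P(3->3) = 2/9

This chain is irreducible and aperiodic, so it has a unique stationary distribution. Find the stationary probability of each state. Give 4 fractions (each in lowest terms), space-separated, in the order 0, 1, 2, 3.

The stationary distribution satisfies pi = pi * P, i.e.:
  pi_0 = 1/9*pi_0 + 2/9*pi_1 + 1/3*pi_2 + 2/9*pi_3
  pi_1 = 1/3*pi_0 + 1/9*pi_1 + 1/9*pi_2 + 2/9*pi_3
  pi_2 = 4/9*pi_0 + 1/9*pi_1 + 1/3*pi_2 + 1/3*pi_3
  pi_3 = 1/9*pi_0 + 5/9*pi_1 + 2/9*pi_2 + 2/9*pi_3
with normalization: pi_0 + pi_1 + pi_2 + pi_3 = 1.

Using the first 3 balance equations plus normalization, the linear system A*pi = b is:
  [-8/9, 2/9, 1/3, 2/9] . pi = 0
  [1/3, -8/9, 1/9, 2/9] . pi = 0
  [4/9, 1/9, -2/3, 1/3] . pi = 0
  [1, 1, 1, 1] . pi = 1

Solving yields:
  pi_0 = 101/436
  pi_1 = 167/872
  pi_2 = 69/218
  pi_3 = 227/872

Verification (pi * P):
  101/436*1/9 + 167/872*2/9 + 69/218*1/3 + 227/872*2/9 = 101/436 = pi_0  (ok)
  101/436*1/3 + 167/872*1/9 + 69/218*1/9 + 227/872*2/9 = 167/872 = pi_1  (ok)
  101/436*4/9 + 167/872*1/9 + 69/218*1/3 + 227/872*1/3 = 69/218 = pi_2  (ok)
  101/436*1/9 + 167/872*5/9 + 69/218*2/9 + 227/872*2/9 = 227/872 = pi_3  (ok)

Answer: 101/436 167/872 69/218 227/872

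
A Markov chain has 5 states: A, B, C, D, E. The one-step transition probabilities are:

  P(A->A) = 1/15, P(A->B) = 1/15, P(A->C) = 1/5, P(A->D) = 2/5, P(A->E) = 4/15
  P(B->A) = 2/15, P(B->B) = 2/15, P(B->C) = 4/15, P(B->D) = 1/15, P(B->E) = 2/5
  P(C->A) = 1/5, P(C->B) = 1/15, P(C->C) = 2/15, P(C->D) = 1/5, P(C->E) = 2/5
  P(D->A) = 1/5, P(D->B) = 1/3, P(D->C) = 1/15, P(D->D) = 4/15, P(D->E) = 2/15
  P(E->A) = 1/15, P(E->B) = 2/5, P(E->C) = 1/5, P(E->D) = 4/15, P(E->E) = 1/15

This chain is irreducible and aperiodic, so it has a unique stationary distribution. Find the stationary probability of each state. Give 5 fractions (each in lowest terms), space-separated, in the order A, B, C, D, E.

Answer: 2313/17128 3815/17128 5921/34256 7831/34256 1031/4282

Derivation:
The stationary distribution satisfies pi = pi * P, i.e.:
  pi_A = 1/15*pi_A + 2/15*pi_B + 1/5*pi_C + 1/5*pi_D + 1/15*pi_E
  pi_B = 1/15*pi_A + 2/15*pi_B + 1/15*pi_C + 1/3*pi_D + 2/5*pi_E
  pi_C = 1/5*pi_A + 4/15*pi_B + 2/15*pi_C + 1/15*pi_D + 1/5*pi_E
  pi_D = 2/5*pi_A + 1/15*pi_B + 1/5*pi_C + 4/15*pi_D + 4/15*pi_E
  pi_E = 4/15*pi_A + 2/5*pi_B + 2/5*pi_C + 2/15*pi_D + 1/15*pi_E
with normalization: pi_A + pi_B + pi_C + pi_D + pi_E = 1.

Using the first 4 balance equations plus normalization, the linear system A*pi = b is:
  [-14/15, 2/15, 1/5, 1/5, 1/15] . pi = 0
  [1/15, -13/15, 1/15, 1/3, 2/5] . pi = 0
  [1/5, 4/15, -13/15, 1/15, 1/5] . pi = 0
  [2/5, 1/15, 1/5, -11/15, 4/15] . pi = 0
  [1, 1, 1, 1, 1] . pi = 1

Solving yields:
  pi_A = 2313/17128
  pi_B = 3815/17128
  pi_C = 5921/34256
  pi_D = 7831/34256
  pi_E = 1031/4282

Verification (pi * P):
  2313/17128*1/15 + 3815/17128*2/15 + 5921/34256*1/5 + 7831/34256*1/5 + 1031/4282*1/15 = 2313/17128 = pi_A  (ok)
  2313/17128*1/15 + 3815/17128*2/15 + 5921/34256*1/15 + 7831/34256*1/3 + 1031/4282*2/5 = 3815/17128 = pi_B  (ok)
  2313/17128*1/5 + 3815/17128*4/15 + 5921/34256*2/15 + 7831/34256*1/15 + 1031/4282*1/5 = 5921/34256 = pi_C  (ok)
  2313/17128*2/5 + 3815/17128*1/15 + 5921/34256*1/5 + 7831/34256*4/15 + 1031/4282*4/15 = 7831/34256 = pi_D  (ok)
  2313/17128*4/15 + 3815/17128*2/5 + 5921/34256*2/5 + 7831/34256*2/15 + 1031/4282*1/15 = 1031/4282 = pi_E  (ok)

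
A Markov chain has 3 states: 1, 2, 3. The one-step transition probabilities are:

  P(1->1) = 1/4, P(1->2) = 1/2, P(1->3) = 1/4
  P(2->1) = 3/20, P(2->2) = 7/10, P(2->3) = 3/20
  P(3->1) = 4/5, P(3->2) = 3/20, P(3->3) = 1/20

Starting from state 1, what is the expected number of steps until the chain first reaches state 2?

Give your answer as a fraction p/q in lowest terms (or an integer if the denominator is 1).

Answer: 96/41

Derivation:
Let h_i = expected steps to first reach 2 from state i.
Boundary: h_2 = 0.
First-step equations for the other states:
  h_1 = 1 + 1/4*h_1 + 1/2*h_2 + 1/4*h_3
  h_3 = 1 + 4/5*h_1 + 3/20*h_2 + 1/20*h_3

Substituting h_2 = 0 and rearranging gives the linear system (I - Q) h = 1:
  [3/4, -1/4] . (h_1, h_3) = 1
  [-4/5, 19/20] . (h_1, h_3) = 1

Solving yields:
  h_1 = 96/41
  h_3 = 124/41

Starting state is 1, so the expected hitting time is h_1 = 96/41.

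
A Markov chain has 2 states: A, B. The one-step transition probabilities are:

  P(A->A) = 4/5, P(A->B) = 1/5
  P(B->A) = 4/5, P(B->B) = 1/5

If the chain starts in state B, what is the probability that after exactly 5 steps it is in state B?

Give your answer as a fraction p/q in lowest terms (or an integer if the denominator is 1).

Answer: 1/5

Derivation:
Computing P^5 by repeated multiplication:
P^1 =
  A: [4/5, 1/5]
  B: [4/5, 1/5]
P^2 =
  A: [4/5, 1/5]
  B: [4/5, 1/5]
P^3 =
  A: [4/5, 1/5]
  B: [4/5, 1/5]
P^4 =
  A: [4/5, 1/5]
  B: [4/5, 1/5]
P^5 =
  A: [4/5, 1/5]
  B: [4/5, 1/5]

(P^5)[B -> B] = 1/5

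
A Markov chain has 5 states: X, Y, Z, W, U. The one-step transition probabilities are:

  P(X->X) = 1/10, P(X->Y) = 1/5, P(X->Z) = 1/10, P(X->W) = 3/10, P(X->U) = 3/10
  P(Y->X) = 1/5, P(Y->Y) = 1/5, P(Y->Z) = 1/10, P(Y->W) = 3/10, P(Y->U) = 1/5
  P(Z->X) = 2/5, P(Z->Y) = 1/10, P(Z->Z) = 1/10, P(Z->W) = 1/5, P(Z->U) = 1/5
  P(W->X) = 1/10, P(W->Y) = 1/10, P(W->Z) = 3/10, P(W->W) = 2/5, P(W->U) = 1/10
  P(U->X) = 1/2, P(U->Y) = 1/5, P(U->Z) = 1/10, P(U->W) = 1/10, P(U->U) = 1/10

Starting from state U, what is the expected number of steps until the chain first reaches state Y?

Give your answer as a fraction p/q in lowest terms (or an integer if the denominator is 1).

Answer: 740/119

Derivation:
Let h_i = expected steps to first reach Y from state i.
Boundary: h_Y = 0.
First-step equations for the other states:
  h_X = 1 + 1/10*h_X + 1/5*h_Y + 1/10*h_Z + 3/10*h_W + 3/10*h_U
  h_Z = 1 + 2/5*h_X + 1/10*h_Y + 1/10*h_Z + 1/5*h_W + 1/5*h_U
  h_W = 1 + 1/10*h_X + 1/10*h_Y + 3/10*h_Z + 2/5*h_W + 1/10*h_U
  h_U = 1 + 1/2*h_X + 1/5*h_Y + 1/10*h_Z + 1/10*h_W + 1/10*h_U

Substituting h_Y = 0 and rearranging gives the linear system (I - Q) h = 1:
  [9/10, -1/10, -3/10, -3/10] . (h_X, h_Z, h_W, h_U) = 1
  [-2/5, 9/10, -1/5, -1/5] . (h_X, h_Z, h_W, h_U) = 1
  [-1/10, -3/10, 3/5, -1/10] . (h_X, h_Z, h_W, h_U) = 1
  [-1/2, -1/10, -1/10, 9/10] . (h_X, h_Z, h_W, h_U) = 1

Solving yields:
  h_X = 5300/833
  h_Z = 5770/833
  h_W = 860/119
  h_U = 740/119

Starting state is U, so the expected hitting time is h_U = 740/119.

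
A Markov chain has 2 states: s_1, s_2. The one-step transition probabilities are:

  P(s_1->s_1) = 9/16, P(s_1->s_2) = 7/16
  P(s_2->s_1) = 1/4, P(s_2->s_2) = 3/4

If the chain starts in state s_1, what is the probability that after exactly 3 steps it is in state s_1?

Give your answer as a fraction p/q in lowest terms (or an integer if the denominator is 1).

Computing P^3 by repeated multiplication:
P^1 =
  s_1: [9/16, 7/16]
  s_2: [1/4, 3/4]
P^2 =
  s_1: [109/256, 147/256]
  s_2: [21/64, 43/64]
P^3 =
  s_1: [1569/4096, 2527/4096]
  s_2: [361/1024, 663/1024]

(P^3)[s_1 -> s_1] = 1569/4096

Answer: 1569/4096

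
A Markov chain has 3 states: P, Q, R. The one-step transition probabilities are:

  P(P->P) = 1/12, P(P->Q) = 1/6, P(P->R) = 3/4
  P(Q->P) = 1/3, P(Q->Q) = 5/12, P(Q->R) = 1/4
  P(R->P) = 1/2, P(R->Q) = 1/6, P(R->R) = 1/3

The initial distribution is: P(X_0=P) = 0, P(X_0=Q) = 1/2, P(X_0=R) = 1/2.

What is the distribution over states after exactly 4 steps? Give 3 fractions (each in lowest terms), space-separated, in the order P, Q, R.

Propagating the distribution step by step (d_{t+1} = d_t * P):
d_0 = (P=0, Q=1/2, R=1/2)
  d_1[P] = 0*1/12 + 1/2*1/3 + 1/2*1/2 = 5/12
  d_1[Q] = 0*1/6 + 1/2*5/12 + 1/2*1/6 = 7/24
  d_1[R] = 0*3/4 + 1/2*1/4 + 1/2*1/3 = 7/24
d_1 = (P=5/12, Q=7/24, R=7/24)
  d_2[P] = 5/12*1/12 + 7/24*1/3 + 7/24*1/2 = 5/18
  d_2[Q] = 5/12*1/6 + 7/24*5/12 + 7/24*1/6 = 23/96
  d_2[R] = 5/12*3/4 + 7/24*1/4 + 7/24*1/3 = 139/288
d_2 = (P=5/18, Q=23/96, R=139/288)
  d_3[P] = 5/18*1/12 + 23/96*1/3 + 139/288*1/2 = 595/1728
  d_3[Q] = 5/18*1/6 + 23/96*5/12 + 139/288*1/6 = 29/128
  d_3[R] = 5/18*3/4 + 23/96*1/4 + 139/288*1/3 = 1483/3456
d_3 = (P=595/1728, Q=29/128, R=1483/3456)
  d_4[P] = 595/1728*1/12 + 29/128*1/3 + 1483/3456*1/2 = 3305/10368
  d_4[Q] = 595/1728*1/6 + 29/128*5/12 + 1483/3456*1/6 = 343/1536
  d_4[R] = 595/1728*3/4 + 29/128*1/4 + 1483/3456*1/3 = 18991/41472
d_4 = (P=3305/10368, Q=343/1536, R=18991/41472)

Answer: 3305/10368 343/1536 18991/41472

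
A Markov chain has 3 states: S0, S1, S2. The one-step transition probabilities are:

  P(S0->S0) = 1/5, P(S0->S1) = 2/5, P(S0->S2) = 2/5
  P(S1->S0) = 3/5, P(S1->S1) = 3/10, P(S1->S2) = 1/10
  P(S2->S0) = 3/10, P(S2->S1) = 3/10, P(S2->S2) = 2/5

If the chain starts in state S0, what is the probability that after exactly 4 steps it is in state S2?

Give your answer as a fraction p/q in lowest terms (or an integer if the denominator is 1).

Computing P^4 by repeated multiplication:
P^1 =
  S0: [1/5, 2/5, 2/5]
  S1: [3/5, 3/10, 1/10]
  S2: [3/10, 3/10, 2/5]
P^2 =
  S0: [2/5, 8/25, 7/25]
  S1: [33/100, 9/25, 31/100]
  S2: [9/25, 33/100, 31/100]
P^3 =
  S0: [89/250, 17/50, 38/125]
  S1: [3/8, 333/1000, 73/250]
  S2: [363/1000, 42/125, 301/1000]
P^4 =
  S0: [229/625, 839/2500, 149/500]
  S1: [453/1250, 27/80, 3001/10000]
  S2: [729/2000, 3363/10000, 187/625]

(P^4)[S0 -> S2] = 149/500

Answer: 149/500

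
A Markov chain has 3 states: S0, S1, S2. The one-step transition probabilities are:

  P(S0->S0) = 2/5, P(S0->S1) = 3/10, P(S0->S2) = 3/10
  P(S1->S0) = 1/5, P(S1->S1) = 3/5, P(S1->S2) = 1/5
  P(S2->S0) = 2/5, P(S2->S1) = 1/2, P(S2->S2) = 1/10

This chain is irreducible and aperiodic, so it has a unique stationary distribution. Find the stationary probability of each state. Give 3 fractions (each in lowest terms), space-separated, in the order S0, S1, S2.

The stationary distribution satisfies pi = pi * P, i.e.:
  pi_S0 = 2/5*pi_S0 + 1/5*pi_S1 + 2/5*pi_S2
  pi_S1 = 3/10*pi_S0 + 3/5*pi_S1 + 1/2*pi_S2
  pi_S2 = 3/10*pi_S0 + 1/5*pi_S1 + 1/10*pi_S2
with normalization: pi_S0 + pi_S1 + pi_S2 = 1.

Using the first 2 balance equations plus normalization, the linear system A*pi = b is:
  [-3/5, 1/5, 2/5] . pi = 0
  [3/10, -2/5, 1/2] . pi = 0
  [1, 1, 1] . pi = 1

Solving yields:
  pi_S0 = 13/43
  pi_S1 = 21/43
  pi_S2 = 9/43

Verification (pi * P):
  13/43*2/5 + 21/43*1/5 + 9/43*2/5 = 13/43 = pi_S0  (ok)
  13/43*3/10 + 21/43*3/5 + 9/43*1/2 = 21/43 = pi_S1  (ok)
  13/43*3/10 + 21/43*1/5 + 9/43*1/10 = 9/43 = pi_S2  (ok)

Answer: 13/43 21/43 9/43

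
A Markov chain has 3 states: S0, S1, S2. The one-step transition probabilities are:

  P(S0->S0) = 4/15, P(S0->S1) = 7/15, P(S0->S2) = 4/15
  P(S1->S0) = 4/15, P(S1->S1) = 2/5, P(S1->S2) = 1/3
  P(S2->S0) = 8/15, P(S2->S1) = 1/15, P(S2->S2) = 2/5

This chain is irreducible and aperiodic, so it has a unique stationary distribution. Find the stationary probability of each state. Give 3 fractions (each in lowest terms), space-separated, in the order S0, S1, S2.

Answer: 38/107 67/214 71/214

Derivation:
The stationary distribution satisfies pi = pi * P, i.e.:
  pi_S0 = 4/15*pi_S0 + 4/15*pi_S1 + 8/15*pi_S2
  pi_S1 = 7/15*pi_S0 + 2/5*pi_S1 + 1/15*pi_S2
  pi_S2 = 4/15*pi_S0 + 1/3*pi_S1 + 2/5*pi_S2
with normalization: pi_S0 + pi_S1 + pi_S2 = 1.

Using the first 2 balance equations plus normalization, the linear system A*pi = b is:
  [-11/15, 4/15, 8/15] . pi = 0
  [7/15, -3/5, 1/15] . pi = 0
  [1, 1, 1] . pi = 1

Solving yields:
  pi_S0 = 38/107
  pi_S1 = 67/214
  pi_S2 = 71/214

Verification (pi * P):
  38/107*4/15 + 67/214*4/15 + 71/214*8/15 = 38/107 = pi_S0  (ok)
  38/107*7/15 + 67/214*2/5 + 71/214*1/15 = 67/214 = pi_S1  (ok)
  38/107*4/15 + 67/214*1/3 + 71/214*2/5 = 71/214 = pi_S2  (ok)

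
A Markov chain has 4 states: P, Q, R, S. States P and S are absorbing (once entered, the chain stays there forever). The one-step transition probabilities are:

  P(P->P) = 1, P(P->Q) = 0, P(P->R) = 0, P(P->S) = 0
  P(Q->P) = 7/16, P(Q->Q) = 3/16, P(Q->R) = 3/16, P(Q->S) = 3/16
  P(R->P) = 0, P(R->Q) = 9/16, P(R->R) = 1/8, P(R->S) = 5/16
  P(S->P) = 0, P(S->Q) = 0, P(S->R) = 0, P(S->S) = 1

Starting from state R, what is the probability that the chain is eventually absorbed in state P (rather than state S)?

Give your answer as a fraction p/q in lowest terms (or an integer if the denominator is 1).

Answer: 63/155

Derivation:
Let a_i = P(absorbed in P | start in state i).
Boundary conditions: a_P = 1, a_S = 0.
For each transient state i, a_i = sum_j P(i->j) * a_j:
  a_Q = 7/16*a_P + 3/16*a_Q + 3/16*a_R + 3/16*a_S
  a_R = 0*a_P + 9/16*a_Q + 1/8*a_R + 5/16*a_S

Substituting a_P = 1 and a_S = 0, rearrange to (I - Q) a = r where r[i] = P(i -> P):
  [13/16, -3/16] . (a_Q, a_R) = 7/16
  [-9/16, 7/8] . (a_Q, a_R) = 0

Solving yields:
  a_Q = 98/155
  a_R = 63/155

Starting state is R, so the absorption probability is a_R = 63/155.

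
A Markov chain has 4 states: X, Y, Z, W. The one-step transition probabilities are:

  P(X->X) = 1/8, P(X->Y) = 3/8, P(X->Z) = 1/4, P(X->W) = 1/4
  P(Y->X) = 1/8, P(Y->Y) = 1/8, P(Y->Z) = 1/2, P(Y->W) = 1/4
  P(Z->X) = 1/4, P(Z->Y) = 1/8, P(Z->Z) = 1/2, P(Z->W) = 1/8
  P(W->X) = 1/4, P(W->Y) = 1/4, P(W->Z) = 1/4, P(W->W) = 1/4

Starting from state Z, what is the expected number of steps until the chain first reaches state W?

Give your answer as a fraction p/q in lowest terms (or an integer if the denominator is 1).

Answer: 296/51

Derivation:
Let h_i = expected steps to first reach W from state i.
Boundary: h_W = 0.
First-step equations for the other states:
  h_X = 1 + 1/8*h_X + 3/8*h_Y + 1/4*h_Z + 1/4*h_W
  h_Y = 1 + 1/8*h_X + 1/8*h_Y + 1/2*h_Z + 1/4*h_W
  h_Z = 1 + 1/4*h_X + 1/8*h_Y + 1/2*h_Z + 1/8*h_W

Substituting h_W = 0 and rearranging gives the linear system (I - Q) h = 1:
  [7/8, -3/8, -1/4] . (h_X, h_Y, h_Z) = 1
  [-1/8, 7/8, -1/2] . (h_X, h_Y, h_Z) = 1
  [-1/4, -1/8, 1/2] . (h_X, h_Y, h_Z) = 1

Solving yields:
  h_X = 256/51
  h_Y = 88/17
  h_Z = 296/51

Starting state is Z, so the expected hitting time is h_Z = 296/51.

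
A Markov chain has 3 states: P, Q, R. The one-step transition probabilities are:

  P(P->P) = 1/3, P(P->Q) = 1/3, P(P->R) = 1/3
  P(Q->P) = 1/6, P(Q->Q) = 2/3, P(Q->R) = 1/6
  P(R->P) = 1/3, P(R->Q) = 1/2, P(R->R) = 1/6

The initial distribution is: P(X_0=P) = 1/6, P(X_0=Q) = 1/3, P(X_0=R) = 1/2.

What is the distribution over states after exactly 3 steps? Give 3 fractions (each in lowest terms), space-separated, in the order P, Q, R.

Propagating the distribution step by step (d_{t+1} = d_t * P):
d_0 = (P=1/6, Q=1/3, R=1/2)
  d_1[P] = 1/6*1/3 + 1/3*1/6 + 1/2*1/3 = 5/18
  d_1[Q] = 1/6*1/3 + 1/3*2/3 + 1/2*1/2 = 19/36
  d_1[R] = 1/6*1/3 + 1/3*1/6 + 1/2*1/6 = 7/36
d_1 = (P=5/18, Q=19/36, R=7/36)
  d_2[P] = 5/18*1/3 + 19/36*1/6 + 7/36*1/3 = 53/216
  d_2[Q] = 5/18*1/3 + 19/36*2/3 + 7/36*1/2 = 13/24
  d_2[R] = 5/18*1/3 + 19/36*1/6 + 7/36*1/6 = 23/108
d_2 = (P=53/216, Q=13/24, R=23/108)
  d_3[P] = 53/216*1/3 + 13/24*1/6 + 23/108*1/3 = 35/144
  d_3[Q] = 53/216*1/3 + 13/24*2/3 + 23/108*1/2 = 89/162
  d_3[R] = 53/216*1/3 + 13/24*1/6 + 23/108*1/6 = 269/1296
d_3 = (P=35/144, Q=89/162, R=269/1296)

Answer: 35/144 89/162 269/1296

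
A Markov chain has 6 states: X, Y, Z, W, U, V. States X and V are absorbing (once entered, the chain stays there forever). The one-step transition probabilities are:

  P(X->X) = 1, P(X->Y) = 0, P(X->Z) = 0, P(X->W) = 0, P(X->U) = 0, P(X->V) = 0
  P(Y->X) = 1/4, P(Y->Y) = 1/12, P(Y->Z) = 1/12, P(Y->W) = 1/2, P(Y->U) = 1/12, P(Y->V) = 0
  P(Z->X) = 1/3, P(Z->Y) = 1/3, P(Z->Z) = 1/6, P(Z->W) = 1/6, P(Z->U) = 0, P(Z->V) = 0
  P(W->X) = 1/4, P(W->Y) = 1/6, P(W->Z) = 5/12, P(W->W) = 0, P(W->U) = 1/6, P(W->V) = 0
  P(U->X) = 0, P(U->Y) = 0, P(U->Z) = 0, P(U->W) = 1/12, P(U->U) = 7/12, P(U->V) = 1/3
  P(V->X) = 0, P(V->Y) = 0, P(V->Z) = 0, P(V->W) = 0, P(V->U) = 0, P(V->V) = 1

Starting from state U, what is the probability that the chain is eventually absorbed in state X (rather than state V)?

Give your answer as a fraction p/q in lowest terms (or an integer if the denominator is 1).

Let a_i = P(absorbed in X | start in state i).
Boundary conditions: a_X = 1, a_V = 0.
For each transient state i, a_i = sum_j P(i->j) * a_j:
  a_Y = 1/4*a_X + 1/12*a_Y + 1/12*a_Z + 1/2*a_W + 1/12*a_U + 0*a_V
  a_Z = 1/3*a_X + 1/3*a_Y + 1/6*a_Z + 1/6*a_W + 0*a_U + 0*a_V
  a_W = 1/4*a_X + 1/6*a_Y + 5/12*a_Z + 0*a_W + 1/6*a_U + 0*a_V
  a_U = 0*a_X + 0*a_Y + 0*a_Z + 1/12*a_W + 7/12*a_U + 1/3*a_V

Substituting a_X = 1 and a_V = 0, rearrange to (I - Q) a = r where r[i] = P(i -> X):
  [11/12, -1/12, -1/2, -1/12] . (a_Y, a_Z, a_W, a_U) = 1/4
  [-1/3, 5/6, -1/6, 0] . (a_Y, a_Z, a_W, a_U) = 1/3
  [-1/6, -5/12, 1, -1/6] . (a_Y, a_Z, a_W, a_U) = 1/4
  [0, 0, -1/12, 5/12] . (a_Y, a_Z, a_W, a_U) = 0

Solving yields:
  a_Y = 189/241
  a_Z = 209/241
  a_W = 185/241
  a_U = 37/241

Starting state is U, so the absorption probability is a_U = 37/241.

Answer: 37/241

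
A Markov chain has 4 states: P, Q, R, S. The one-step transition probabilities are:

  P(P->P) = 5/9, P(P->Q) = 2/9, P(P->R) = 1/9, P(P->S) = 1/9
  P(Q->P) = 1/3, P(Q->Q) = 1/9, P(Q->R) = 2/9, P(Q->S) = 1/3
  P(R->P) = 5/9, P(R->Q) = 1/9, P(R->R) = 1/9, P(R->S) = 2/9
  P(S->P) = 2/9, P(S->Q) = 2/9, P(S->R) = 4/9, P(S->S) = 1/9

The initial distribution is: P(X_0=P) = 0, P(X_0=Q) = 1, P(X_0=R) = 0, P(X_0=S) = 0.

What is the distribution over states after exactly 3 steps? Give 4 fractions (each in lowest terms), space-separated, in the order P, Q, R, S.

Answer: 112/243 128/729 5/27 130/729

Derivation:
Propagating the distribution step by step (d_{t+1} = d_t * P):
d_0 = (P=0, Q=1, R=0, S=0)
  d_1[P] = 0*5/9 + 1*1/3 + 0*5/9 + 0*2/9 = 1/3
  d_1[Q] = 0*2/9 + 1*1/9 + 0*1/9 + 0*2/9 = 1/9
  d_1[R] = 0*1/9 + 1*2/9 + 0*1/9 + 0*4/9 = 2/9
  d_1[S] = 0*1/9 + 1*1/3 + 0*2/9 + 0*1/9 = 1/3
d_1 = (P=1/3, Q=1/9, R=2/9, S=1/3)
  d_2[P] = 1/3*5/9 + 1/9*1/3 + 2/9*5/9 + 1/3*2/9 = 34/81
  d_2[Q] = 1/3*2/9 + 1/9*1/9 + 2/9*1/9 + 1/3*2/9 = 5/27
  d_2[R] = 1/3*1/9 + 1/9*2/9 + 2/9*1/9 + 1/3*4/9 = 19/81
  d_2[S] = 1/3*1/9 + 1/9*1/3 + 2/9*2/9 + 1/3*1/9 = 13/81
d_2 = (P=34/81, Q=5/27, R=19/81, S=13/81)
  d_3[P] = 34/81*5/9 + 5/27*1/3 + 19/81*5/9 + 13/81*2/9 = 112/243
  d_3[Q] = 34/81*2/9 + 5/27*1/9 + 19/81*1/9 + 13/81*2/9 = 128/729
  d_3[R] = 34/81*1/9 + 5/27*2/9 + 19/81*1/9 + 13/81*4/9 = 5/27
  d_3[S] = 34/81*1/9 + 5/27*1/3 + 19/81*2/9 + 13/81*1/9 = 130/729
d_3 = (P=112/243, Q=128/729, R=5/27, S=130/729)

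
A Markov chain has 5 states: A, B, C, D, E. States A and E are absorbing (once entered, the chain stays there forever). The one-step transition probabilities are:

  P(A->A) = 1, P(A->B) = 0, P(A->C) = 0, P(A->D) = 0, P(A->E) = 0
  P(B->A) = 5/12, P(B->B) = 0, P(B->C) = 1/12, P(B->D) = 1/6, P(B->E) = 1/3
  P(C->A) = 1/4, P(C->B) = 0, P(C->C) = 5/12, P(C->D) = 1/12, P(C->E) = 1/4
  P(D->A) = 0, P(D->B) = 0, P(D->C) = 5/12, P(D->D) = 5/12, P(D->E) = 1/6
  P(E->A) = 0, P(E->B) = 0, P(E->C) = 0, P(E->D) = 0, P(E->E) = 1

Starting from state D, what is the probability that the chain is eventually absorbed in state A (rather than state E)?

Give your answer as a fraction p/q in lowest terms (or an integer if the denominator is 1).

Let a_i = P(absorbed in A | start in state i).
Boundary conditions: a_A = 1, a_E = 0.
For each transient state i, a_i = sum_j P(i->j) * a_j:
  a_B = 5/12*a_A + 0*a_B + 1/12*a_C + 1/6*a_D + 1/3*a_E
  a_C = 1/4*a_A + 0*a_B + 5/12*a_C + 1/12*a_D + 1/4*a_E
  a_D = 0*a_A + 0*a_B + 5/12*a_C + 5/12*a_D + 1/6*a_E

Substituting a_A = 1 and a_E = 0, rearrange to (I - Q) a = r where r[i] = P(i -> A):
  [1, -1/12, -1/6] . (a_B, a_C, a_D) = 5/12
  [0, 7/12, -1/12] . (a_B, a_C, a_D) = 1/4
  [0, -5/12, 7/12] . (a_B, a_C, a_D) = 0

Solving yields:
  a_B = 271/528
  a_C = 21/44
  a_D = 15/44

Starting state is D, so the absorption probability is a_D = 15/44.

Answer: 15/44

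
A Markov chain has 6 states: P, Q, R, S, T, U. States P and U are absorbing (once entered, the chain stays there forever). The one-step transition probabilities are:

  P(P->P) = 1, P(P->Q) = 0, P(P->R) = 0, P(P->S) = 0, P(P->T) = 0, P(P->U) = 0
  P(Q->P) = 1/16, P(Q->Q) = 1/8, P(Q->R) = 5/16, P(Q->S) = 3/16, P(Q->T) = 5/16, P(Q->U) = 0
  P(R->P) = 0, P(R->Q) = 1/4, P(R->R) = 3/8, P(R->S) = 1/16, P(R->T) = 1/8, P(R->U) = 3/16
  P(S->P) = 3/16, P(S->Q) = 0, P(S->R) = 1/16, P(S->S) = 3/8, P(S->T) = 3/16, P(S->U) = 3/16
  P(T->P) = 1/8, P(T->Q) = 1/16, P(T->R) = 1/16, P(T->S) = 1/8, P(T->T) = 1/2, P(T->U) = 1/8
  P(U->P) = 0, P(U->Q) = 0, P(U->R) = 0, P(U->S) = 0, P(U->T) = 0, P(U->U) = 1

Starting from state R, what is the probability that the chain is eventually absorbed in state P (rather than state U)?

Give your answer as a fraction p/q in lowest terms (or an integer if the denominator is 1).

Let a_i = P(absorbed in P | start in state i).
Boundary conditions: a_P = 1, a_U = 0.
For each transient state i, a_i = sum_j P(i->j) * a_j:
  a_Q = 1/16*a_P + 1/8*a_Q + 5/16*a_R + 3/16*a_S + 5/16*a_T + 0*a_U
  a_R = 0*a_P + 1/4*a_Q + 3/8*a_R + 1/16*a_S + 1/8*a_T + 3/16*a_U
  a_S = 3/16*a_P + 0*a_Q + 1/16*a_R + 3/8*a_S + 3/16*a_T + 3/16*a_U
  a_T = 1/8*a_P + 1/16*a_Q + 1/16*a_R + 1/8*a_S + 1/2*a_T + 1/8*a_U

Substituting a_P = 1 and a_U = 0, rearrange to (I - Q) a = r where r[i] = P(i -> P):
  [7/8, -5/16, -3/16, -5/16] . (a_Q, a_R, a_S, a_T) = 1/16
  [-1/4, 5/8, -1/16, -1/8] . (a_Q, a_R, a_S, a_T) = 0
  [0, -1/16, 5/8, -3/16] . (a_Q, a_R, a_S, a_T) = 3/16
  [-1/16, -1/16, -1/8, 1/2] . (a_Q, a_R, a_S, a_T) = 1/8

Solving yields:
  a_Q = 1657/3656
  a_R = 1175/3656
  a_S = 431/914
  a_T = 1699/3656

Starting state is R, so the absorption probability is a_R = 1175/3656.

Answer: 1175/3656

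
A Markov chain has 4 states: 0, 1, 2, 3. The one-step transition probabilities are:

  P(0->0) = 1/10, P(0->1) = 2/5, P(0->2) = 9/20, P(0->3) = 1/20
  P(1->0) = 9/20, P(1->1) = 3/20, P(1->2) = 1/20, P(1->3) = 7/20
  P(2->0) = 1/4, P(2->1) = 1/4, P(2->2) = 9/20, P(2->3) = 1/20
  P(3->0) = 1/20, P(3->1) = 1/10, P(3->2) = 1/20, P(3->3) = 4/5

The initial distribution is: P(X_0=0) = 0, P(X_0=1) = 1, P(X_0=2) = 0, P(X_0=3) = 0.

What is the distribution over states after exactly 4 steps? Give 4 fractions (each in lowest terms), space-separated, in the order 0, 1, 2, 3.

Answer: 28617/160000 8113/40000 4313/20000 64427/160000

Derivation:
Propagating the distribution step by step (d_{t+1} = d_t * P):
d_0 = (0=0, 1=1, 2=0, 3=0)
  d_1[0] = 0*1/10 + 1*9/20 + 0*1/4 + 0*1/20 = 9/20
  d_1[1] = 0*2/5 + 1*3/20 + 0*1/4 + 0*1/10 = 3/20
  d_1[2] = 0*9/20 + 1*1/20 + 0*9/20 + 0*1/20 = 1/20
  d_1[3] = 0*1/20 + 1*7/20 + 0*1/20 + 0*4/5 = 7/20
d_1 = (0=9/20, 1=3/20, 2=1/20, 3=7/20)
  d_2[0] = 9/20*1/10 + 3/20*9/20 + 1/20*1/4 + 7/20*1/20 = 57/400
  d_2[1] = 9/20*2/5 + 3/20*3/20 + 1/20*1/4 + 7/20*1/10 = 1/4
  d_2[2] = 9/20*9/20 + 3/20*1/20 + 1/20*9/20 + 7/20*1/20 = 1/4
  d_2[3] = 9/20*1/20 + 3/20*7/20 + 1/20*1/20 + 7/20*4/5 = 143/400
d_2 = (0=57/400, 1=1/4, 2=1/4, 3=143/400)
  d_3[0] = 57/400*1/10 + 1/4*9/20 + 1/4*1/4 + 143/400*1/20 = 1657/8000
  d_3[1] = 57/400*2/5 + 1/4*3/20 + 1/4*1/4 + 143/400*1/10 = 771/4000
  d_3[2] = 57/400*9/20 + 1/4*1/20 + 1/4*9/20 + 143/400*1/20 = 207/1000
  d_3[3] = 57/400*1/20 + 1/4*7/20 + 1/4*1/20 + 143/400*4/5 = 629/1600
d_3 = (0=1657/8000, 1=771/4000, 2=207/1000, 3=629/1600)
  d_4[0] = 1657/8000*1/10 + 771/4000*9/20 + 207/1000*1/4 + 629/1600*1/20 = 28617/160000
  d_4[1] = 1657/8000*2/5 + 771/4000*3/20 + 207/1000*1/4 + 629/1600*1/10 = 8113/40000
  d_4[2] = 1657/8000*9/20 + 771/4000*1/20 + 207/1000*9/20 + 629/1600*1/20 = 4313/20000
  d_4[3] = 1657/8000*1/20 + 771/4000*7/20 + 207/1000*1/20 + 629/1600*4/5 = 64427/160000
d_4 = (0=28617/160000, 1=8113/40000, 2=4313/20000, 3=64427/160000)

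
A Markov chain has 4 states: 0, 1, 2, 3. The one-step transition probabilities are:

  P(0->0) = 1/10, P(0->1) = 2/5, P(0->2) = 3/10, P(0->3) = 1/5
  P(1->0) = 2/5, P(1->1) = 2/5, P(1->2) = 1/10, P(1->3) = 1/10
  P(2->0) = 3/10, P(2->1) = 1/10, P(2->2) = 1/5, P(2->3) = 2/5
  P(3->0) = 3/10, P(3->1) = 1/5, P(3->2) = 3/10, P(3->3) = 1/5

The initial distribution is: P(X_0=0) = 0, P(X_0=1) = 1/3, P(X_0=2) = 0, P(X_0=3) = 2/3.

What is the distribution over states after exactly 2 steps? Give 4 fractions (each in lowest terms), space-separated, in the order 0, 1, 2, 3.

Answer: 13/50 89/300 67/300 11/50

Derivation:
Propagating the distribution step by step (d_{t+1} = d_t * P):
d_0 = (0=0, 1=1/3, 2=0, 3=2/3)
  d_1[0] = 0*1/10 + 1/3*2/5 + 0*3/10 + 2/3*3/10 = 1/3
  d_1[1] = 0*2/5 + 1/3*2/5 + 0*1/10 + 2/3*1/5 = 4/15
  d_1[2] = 0*3/10 + 1/3*1/10 + 0*1/5 + 2/3*3/10 = 7/30
  d_1[3] = 0*1/5 + 1/3*1/10 + 0*2/5 + 2/3*1/5 = 1/6
d_1 = (0=1/3, 1=4/15, 2=7/30, 3=1/6)
  d_2[0] = 1/3*1/10 + 4/15*2/5 + 7/30*3/10 + 1/6*3/10 = 13/50
  d_2[1] = 1/3*2/5 + 4/15*2/5 + 7/30*1/10 + 1/6*1/5 = 89/300
  d_2[2] = 1/3*3/10 + 4/15*1/10 + 7/30*1/5 + 1/6*3/10 = 67/300
  d_2[3] = 1/3*1/5 + 4/15*1/10 + 7/30*2/5 + 1/6*1/5 = 11/50
d_2 = (0=13/50, 1=89/300, 2=67/300, 3=11/50)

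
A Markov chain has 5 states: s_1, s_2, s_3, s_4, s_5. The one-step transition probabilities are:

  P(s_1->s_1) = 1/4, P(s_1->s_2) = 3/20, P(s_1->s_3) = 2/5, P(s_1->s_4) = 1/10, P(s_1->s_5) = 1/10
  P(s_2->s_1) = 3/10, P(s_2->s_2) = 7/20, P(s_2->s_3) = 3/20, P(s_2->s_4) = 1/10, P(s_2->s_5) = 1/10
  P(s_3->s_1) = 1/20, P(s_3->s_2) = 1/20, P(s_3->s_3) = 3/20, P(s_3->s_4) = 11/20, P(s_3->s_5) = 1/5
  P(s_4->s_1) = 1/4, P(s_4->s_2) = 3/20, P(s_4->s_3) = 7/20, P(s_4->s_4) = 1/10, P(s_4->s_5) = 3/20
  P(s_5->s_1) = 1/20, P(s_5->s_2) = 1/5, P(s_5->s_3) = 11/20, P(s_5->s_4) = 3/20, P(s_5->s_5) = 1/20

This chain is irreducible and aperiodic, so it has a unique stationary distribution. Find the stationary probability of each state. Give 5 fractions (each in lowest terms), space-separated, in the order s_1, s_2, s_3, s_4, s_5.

Answer: 28279/164359 26145/164359 48449/164359 39345/164359 22141/164359

Derivation:
The stationary distribution satisfies pi = pi * P, i.e.:
  pi_s_1 = 1/4*pi_s_1 + 3/10*pi_s_2 + 1/20*pi_s_3 + 1/4*pi_s_4 + 1/20*pi_s_5
  pi_s_2 = 3/20*pi_s_1 + 7/20*pi_s_2 + 1/20*pi_s_3 + 3/20*pi_s_4 + 1/5*pi_s_5
  pi_s_3 = 2/5*pi_s_1 + 3/20*pi_s_2 + 3/20*pi_s_3 + 7/20*pi_s_4 + 11/20*pi_s_5
  pi_s_4 = 1/10*pi_s_1 + 1/10*pi_s_2 + 11/20*pi_s_3 + 1/10*pi_s_4 + 3/20*pi_s_5
  pi_s_5 = 1/10*pi_s_1 + 1/10*pi_s_2 + 1/5*pi_s_3 + 3/20*pi_s_4 + 1/20*pi_s_5
with normalization: pi_s_1 + pi_s_2 + pi_s_3 + pi_s_4 + pi_s_5 = 1.

Using the first 4 balance equations plus normalization, the linear system A*pi = b is:
  [-3/4, 3/10, 1/20, 1/4, 1/20] . pi = 0
  [3/20, -13/20, 1/20, 3/20, 1/5] . pi = 0
  [2/5, 3/20, -17/20, 7/20, 11/20] . pi = 0
  [1/10, 1/10, 11/20, -9/10, 3/20] . pi = 0
  [1, 1, 1, 1, 1] . pi = 1

Solving yields:
  pi_s_1 = 28279/164359
  pi_s_2 = 26145/164359
  pi_s_3 = 48449/164359
  pi_s_4 = 39345/164359
  pi_s_5 = 22141/164359

Verification (pi * P):
  28279/164359*1/4 + 26145/164359*3/10 + 48449/164359*1/20 + 39345/164359*1/4 + 22141/164359*1/20 = 28279/164359 = pi_s_1  (ok)
  28279/164359*3/20 + 26145/164359*7/20 + 48449/164359*1/20 + 39345/164359*3/20 + 22141/164359*1/5 = 26145/164359 = pi_s_2  (ok)
  28279/164359*2/5 + 26145/164359*3/20 + 48449/164359*3/20 + 39345/164359*7/20 + 22141/164359*11/20 = 48449/164359 = pi_s_3  (ok)
  28279/164359*1/10 + 26145/164359*1/10 + 48449/164359*11/20 + 39345/164359*1/10 + 22141/164359*3/20 = 39345/164359 = pi_s_4  (ok)
  28279/164359*1/10 + 26145/164359*1/10 + 48449/164359*1/5 + 39345/164359*3/20 + 22141/164359*1/20 = 22141/164359 = pi_s_5  (ok)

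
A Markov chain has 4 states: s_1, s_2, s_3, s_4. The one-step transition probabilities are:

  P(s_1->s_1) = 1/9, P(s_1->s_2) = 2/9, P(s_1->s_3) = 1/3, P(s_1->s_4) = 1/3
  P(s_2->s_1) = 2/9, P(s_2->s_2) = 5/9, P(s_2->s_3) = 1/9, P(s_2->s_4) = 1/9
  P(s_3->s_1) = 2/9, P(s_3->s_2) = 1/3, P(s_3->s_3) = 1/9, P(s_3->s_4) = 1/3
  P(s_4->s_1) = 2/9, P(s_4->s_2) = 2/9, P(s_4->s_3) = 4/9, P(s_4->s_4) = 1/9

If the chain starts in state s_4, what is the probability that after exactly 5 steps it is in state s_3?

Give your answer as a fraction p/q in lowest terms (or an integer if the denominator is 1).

Answer: 13304/59049

Derivation:
Computing P^5 by repeated multiplication:
P^1 =
  s_1: [1/9, 2/9, 1/3, 1/3]
  s_2: [2/9, 5/9, 1/9, 1/9]
  s_3: [2/9, 1/3, 1/9, 1/3]
  s_4: [2/9, 2/9, 4/9, 1/9]
P^2 =
  s_1: [17/81, 1/3, 20/81, 17/81]
  s_2: [16/81, 34/81, 16/81, 5/27]
  s_3: [16/81, 28/81, 22/81, 5/27]
  s_4: [16/81, 28/81, 16/81, 7/27]
P^3 =
  s_1: [145/729, 263/729, 166/729, 155/729]
  s_2: [146/729, 280/729, 158/729, 145/729]
  s_3: [146/729, 268/729, 158/729, 157/729]
  s_4: [146/729, 262/729, 176/729, 145/729]
P^4 =
  s_1: [1313/6561, 2413/6561, 1484/6561, 1351/6561]
  s_2: [1312/6561, 2456/6561, 1456/6561, 1337/6561]
  s_3: [1312/6561, 2420/6561, 1492/6561, 1337/6561]
  s_4: [1312/6561, 2420/6561, 1456/6561, 1373/6561]
P^5 =
  s_1: [11809/59049, 21845/59049, 13240/59049, 12155/59049]
  s_2: [11810/59049, 21946/59049, 13196/59049, 12097/59049]
  s_3: [11810/59049, 21874/59049, 13196/59049, 12169/59049]
  s_4: [11810/59049, 21838/59049, 13304/59049, 12097/59049]

(P^5)[s_4 -> s_3] = 13304/59049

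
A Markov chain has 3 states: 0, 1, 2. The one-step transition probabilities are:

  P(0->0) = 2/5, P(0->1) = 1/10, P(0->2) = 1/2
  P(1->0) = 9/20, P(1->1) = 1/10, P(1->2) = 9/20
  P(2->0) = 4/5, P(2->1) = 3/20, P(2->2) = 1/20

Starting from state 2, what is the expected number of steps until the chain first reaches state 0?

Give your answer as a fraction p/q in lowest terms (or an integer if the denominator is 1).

Answer: 4/3

Derivation:
Let h_i = expected steps to first reach 0 from state i.
Boundary: h_0 = 0.
First-step equations for the other states:
  h_1 = 1 + 9/20*h_0 + 1/10*h_1 + 9/20*h_2
  h_2 = 1 + 4/5*h_0 + 3/20*h_1 + 1/20*h_2

Substituting h_0 = 0 and rearranging gives the linear system (I - Q) h = 1:
  [9/10, -9/20] . (h_1, h_2) = 1
  [-3/20, 19/20] . (h_1, h_2) = 1

Solving yields:
  h_1 = 16/9
  h_2 = 4/3

Starting state is 2, so the expected hitting time is h_2 = 4/3.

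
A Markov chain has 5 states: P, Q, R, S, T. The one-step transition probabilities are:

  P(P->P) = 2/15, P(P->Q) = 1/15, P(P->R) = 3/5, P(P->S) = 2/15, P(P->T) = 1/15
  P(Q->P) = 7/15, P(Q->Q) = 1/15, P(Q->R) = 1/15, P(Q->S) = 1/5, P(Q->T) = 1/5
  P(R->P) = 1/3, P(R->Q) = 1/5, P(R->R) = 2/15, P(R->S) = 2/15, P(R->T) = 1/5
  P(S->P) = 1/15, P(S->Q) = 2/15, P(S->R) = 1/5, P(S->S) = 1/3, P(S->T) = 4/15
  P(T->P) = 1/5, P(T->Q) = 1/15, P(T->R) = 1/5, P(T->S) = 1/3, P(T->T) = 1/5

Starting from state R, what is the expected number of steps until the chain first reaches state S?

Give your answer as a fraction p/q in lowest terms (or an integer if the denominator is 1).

Let h_i = expected steps to first reach S from state i.
Boundary: h_S = 0.
First-step equations for the other states:
  h_P = 1 + 2/15*h_P + 1/15*h_Q + 3/5*h_R + 2/15*h_S + 1/15*h_T
  h_Q = 1 + 7/15*h_P + 1/15*h_Q + 1/15*h_R + 1/5*h_S + 1/5*h_T
  h_R = 1 + 1/3*h_P + 1/5*h_Q + 2/15*h_R + 2/15*h_S + 1/5*h_T
  h_T = 1 + 1/5*h_P + 1/15*h_Q + 1/5*h_R + 1/3*h_S + 1/5*h_T

Substituting h_S = 0 and rearranging gives the linear system (I - Q) h = 1:
  [13/15, -1/15, -3/5, -1/15] . (h_P, h_Q, h_R, h_T) = 1
  [-7/15, 14/15, -1/15, -1/5] . (h_P, h_Q, h_R, h_T) = 1
  [-1/3, -1/5, 13/15, -1/5] . (h_P, h_Q, h_R, h_T) = 1
  [-1/5, -1/15, -1/5, 4/5] . (h_P, h_Q, h_R, h_T) = 1

Solving yields:
  h_P = 11755/1994
  h_Q = 5400/997
  h_R = 11435/1994
  h_T = 4595/997

Starting state is R, so the expected hitting time is h_R = 11435/1994.

Answer: 11435/1994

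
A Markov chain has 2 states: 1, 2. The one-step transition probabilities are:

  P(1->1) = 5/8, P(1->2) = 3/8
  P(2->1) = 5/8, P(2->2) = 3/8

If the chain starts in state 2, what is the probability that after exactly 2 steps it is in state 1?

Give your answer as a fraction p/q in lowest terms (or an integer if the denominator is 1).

Computing P^2 by repeated multiplication:
P^1 =
  1: [5/8, 3/8]
  2: [5/8, 3/8]
P^2 =
  1: [5/8, 3/8]
  2: [5/8, 3/8]

(P^2)[2 -> 1] = 5/8

Answer: 5/8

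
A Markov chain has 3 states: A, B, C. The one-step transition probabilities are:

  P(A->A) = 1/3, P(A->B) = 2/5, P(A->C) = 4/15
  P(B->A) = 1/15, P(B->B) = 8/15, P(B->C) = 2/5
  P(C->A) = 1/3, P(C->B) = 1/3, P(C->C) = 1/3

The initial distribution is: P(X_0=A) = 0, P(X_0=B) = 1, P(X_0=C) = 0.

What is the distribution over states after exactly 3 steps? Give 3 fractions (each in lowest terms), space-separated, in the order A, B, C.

Answer: 29/135 1468/3375 394/1125

Derivation:
Propagating the distribution step by step (d_{t+1} = d_t * P):
d_0 = (A=0, B=1, C=0)
  d_1[A] = 0*1/3 + 1*1/15 + 0*1/3 = 1/15
  d_1[B] = 0*2/5 + 1*8/15 + 0*1/3 = 8/15
  d_1[C] = 0*4/15 + 1*2/5 + 0*1/3 = 2/5
d_1 = (A=1/15, B=8/15, C=2/5)
  d_2[A] = 1/15*1/3 + 8/15*1/15 + 2/5*1/3 = 43/225
  d_2[B] = 1/15*2/5 + 8/15*8/15 + 2/5*1/3 = 4/9
  d_2[C] = 1/15*4/15 + 8/15*2/5 + 2/5*1/3 = 82/225
d_2 = (A=43/225, B=4/9, C=82/225)
  d_3[A] = 43/225*1/3 + 4/9*1/15 + 82/225*1/3 = 29/135
  d_3[B] = 43/225*2/5 + 4/9*8/15 + 82/225*1/3 = 1468/3375
  d_3[C] = 43/225*4/15 + 4/9*2/5 + 82/225*1/3 = 394/1125
d_3 = (A=29/135, B=1468/3375, C=394/1125)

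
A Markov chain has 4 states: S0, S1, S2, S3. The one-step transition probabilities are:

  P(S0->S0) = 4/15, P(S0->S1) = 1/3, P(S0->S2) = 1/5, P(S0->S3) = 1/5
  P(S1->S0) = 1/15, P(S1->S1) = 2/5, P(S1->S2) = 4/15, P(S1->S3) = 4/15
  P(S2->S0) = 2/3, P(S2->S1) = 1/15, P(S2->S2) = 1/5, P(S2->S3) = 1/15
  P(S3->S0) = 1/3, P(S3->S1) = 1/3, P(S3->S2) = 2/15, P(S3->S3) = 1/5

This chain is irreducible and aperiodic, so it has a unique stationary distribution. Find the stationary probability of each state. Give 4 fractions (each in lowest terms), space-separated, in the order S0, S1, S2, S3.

The stationary distribution satisfies pi = pi * P, i.e.:
  pi_S0 = 4/15*pi_S0 + 1/15*pi_S1 + 2/3*pi_S2 + 1/3*pi_S3
  pi_S1 = 1/3*pi_S0 + 2/5*pi_S1 + 1/15*pi_S2 + 1/3*pi_S3
  pi_S2 = 1/5*pi_S0 + 4/15*pi_S1 + 1/5*pi_S2 + 2/15*pi_S3
  pi_S3 = 1/5*pi_S0 + 4/15*pi_S1 + 1/15*pi_S2 + 1/5*pi_S3
with normalization: pi_S0 + pi_S1 + pi_S2 + pi_S3 = 1.

Using the first 3 balance equations plus normalization, the linear system A*pi = b is:
  [-11/15, 1/15, 2/3, 1/3] . pi = 0
  [1/3, -3/5, 1/15, 1/3] . pi = 0
  [1/5, 4/15, -4/5, 2/15] . pi = 0
  [1, 1, 1, 1] . pi = 1

Solving yields:
  pi_S0 = 481/1589
  pi_S1 = 947/3178
  pi_S2 = 47/227
  pi_S3 = 611/3178

Verification (pi * P):
  481/1589*4/15 + 947/3178*1/15 + 47/227*2/3 + 611/3178*1/3 = 481/1589 = pi_S0  (ok)
  481/1589*1/3 + 947/3178*2/5 + 47/227*1/15 + 611/3178*1/3 = 947/3178 = pi_S1  (ok)
  481/1589*1/5 + 947/3178*4/15 + 47/227*1/5 + 611/3178*2/15 = 47/227 = pi_S2  (ok)
  481/1589*1/5 + 947/3178*4/15 + 47/227*1/15 + 611/3178*1/5 = 611/3178 = pi_S3  (ok)

Answer: 481/1589 947/3178 47/227 611/3178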